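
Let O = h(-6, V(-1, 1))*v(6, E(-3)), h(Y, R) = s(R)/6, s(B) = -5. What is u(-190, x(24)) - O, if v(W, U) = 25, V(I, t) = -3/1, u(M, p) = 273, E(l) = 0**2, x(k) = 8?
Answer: 1763/6 ≈ 293.83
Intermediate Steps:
E(l) = 0
V(I, t) = -3 (V(I, t) = -3*1 = -3)
h(Y, R) = -5/6
O = -125/6 (O = -5/6*25 = -125/6 ≈ -20.833)
u(-190, x(24)) - O = 273 - 1*(-125/6) = 273 + 125/6 = 1763/6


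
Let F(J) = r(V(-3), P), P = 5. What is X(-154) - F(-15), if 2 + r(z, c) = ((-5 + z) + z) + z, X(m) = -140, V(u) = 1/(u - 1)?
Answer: -529/4 ≈ -132.25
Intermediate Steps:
V(u) = 1/(-1 + u)
r(z, c) = -7 + 3*z (r(z, c) = -2 + (((-5 + z) + z) + z) = -2 + ((-5 + 2*z) + z) = -2 + (-5 + 3*z) = -7 + 3*z)
F(J) = -31/4 (F(J) = -7 + 3/(-1 - 3) = -7 + 3/(-4) = -7 + 3*(-1/4) = -7 - 3/4 = -31/4)
X(-154) - F(-15) = -140 - 1*(-31/4) = -140 + 31/4 = -529/4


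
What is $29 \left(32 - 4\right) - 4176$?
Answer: $-3364$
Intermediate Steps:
$29 \left(32 - 4\right) - 4176 = 29 \cdot 28 - 4176 = 812 - 4176 = -3364$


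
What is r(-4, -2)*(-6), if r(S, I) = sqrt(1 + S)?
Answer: -6*I*sqrt(3) ≈ -10.392*I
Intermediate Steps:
r(-4, -2)*(-6) = sqrt(1 - 4)*(-6) = sqrt(-3)*(-6) = (I*sqrt(3))*(-6) = -6*I*sqrt(3)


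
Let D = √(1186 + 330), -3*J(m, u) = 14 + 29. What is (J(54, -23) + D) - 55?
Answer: -208/3 + 2*√379 ≈ -30.397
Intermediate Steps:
J(m, u) = -43/3 (J(m, u) = -(14 + 29)/3 = -⅓*43 = -43/3)
D = 2*√379 (D = √1516 = 2*√379 ≈ 38.936)
(J(54, -23) + D) - 55 = (-43/3 + 2*√379) - 55 = -208/3 + 2*√379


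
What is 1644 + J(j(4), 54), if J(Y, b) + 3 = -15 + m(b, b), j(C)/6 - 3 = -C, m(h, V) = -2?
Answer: 1624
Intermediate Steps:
j(C) = 18 - 6*C (j(C) = 18 + 6*(-C) = 18 - 6*C)
J(Y, b) = -20 (J(Y, b) = -3 + (-15 - 2) = -3 - 17 = -20)
1644 + J(j(4), 54) = 1644 - 20 = 1624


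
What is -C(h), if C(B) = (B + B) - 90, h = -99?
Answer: 288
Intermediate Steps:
C(B) = -90 + 2*B (C(B) = 2*B - 90 = -90 + 2*B)
-C(h) = -(-90 + 2*(-99)) = -(-90 - 198) = -1*(-288) = 288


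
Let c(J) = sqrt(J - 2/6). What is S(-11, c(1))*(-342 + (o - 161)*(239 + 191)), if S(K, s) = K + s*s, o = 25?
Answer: 1823482/3 ≈ 6.0783e+5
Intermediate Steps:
c(J) = sqrt(-1/3 + J) (c(J) = sqrt(J - 2*1/6) = sqrt(J - 1/3) = sqrt(-1/3 + J))
S(K, s) = K + s**2
S(-11, c(1))*(-342 + (o - 161)*(239 + 191)) = (-11 + (sqrt(-3 + 9*1)/3)**2)*(-342 + (25 - 161)*(239 + 191)) = (-11 + (sqrt(-3 + 9)/3)**2)*(-342 - 136*430) = (-11 + (sqrt(6)/3)**2)*(-342 - 58480) = (-11 + 2/3)*(-58822) = -31/3*(-58822) = 1823482/3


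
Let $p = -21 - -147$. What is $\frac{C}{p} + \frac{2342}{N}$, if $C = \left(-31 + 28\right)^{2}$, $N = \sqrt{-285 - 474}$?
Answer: $\frac{1}{14} - \frac{2342 i \sqrt{759}}{759} \approx 0.071429 - 85.009 i$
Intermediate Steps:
$p = 126$ ($p = -21 + 147 = 126$)
$N = i \sqrt{759}$ ($N = \sqrt{-759} = i \sqrt{759} \approx 27.55 i$)
$C = 9$ ($C = \left(-3\right)^{2} = 9$)
$\frac{C}{p} + \frac{2342}{N} = \frac{9}{126} + \frac{2342}{i \sqrt{759}} = 9 \cdot \frac{1}{126} + 2342 \left(- \frac{i \sqrt{759}}{759}\right) = \frac{1}{14} - \frac{2342 i \sqrt{759}}{759}$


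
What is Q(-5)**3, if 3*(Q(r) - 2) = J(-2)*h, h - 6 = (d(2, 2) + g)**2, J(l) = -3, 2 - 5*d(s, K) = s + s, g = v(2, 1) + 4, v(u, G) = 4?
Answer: -3680797184/15625 ≈ -2.3557e+5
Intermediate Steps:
g = 8 (g = 4 + 4 = 8)
d(s, K) = 2/5 - 2*s/5 (d(s, K) = 2/5 - (s + s)/5 = 2/5 - 2*s/5)
h = 1594/25 (h = 6 + ((2/5 - 2/5*2) + 8)**2 = 6 + ((2/5 - 4/5) + 8)**2 = 6 + (-2/5 + 8)**2 = 6 + (38/5)**2 = 6 + 1444/25 = 1594/25 ≈ 63.760)
Q(r) = -1544/25 (Q(r) = 2 + (-3*1594/25)/3 = 2 + (1/3)*(-4782/25) = 2 - 1594/25 = -1544/25)
Q(-5)**3 = (-1544/25)**3 = -3680797184/15625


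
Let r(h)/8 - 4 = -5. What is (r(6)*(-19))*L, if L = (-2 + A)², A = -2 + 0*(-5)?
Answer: 2432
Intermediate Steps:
A = -2 (A = -2 + 0 = -2)
L = 16 (L = (-2 - 2)² = (-4)² = 16)
r(h) = -8 (r(h) = 32 + 8*(-5) = 32 - 40 = -8)
(r(6)*(-19))*L = -8*(-19)*16 = 152*16 = 2432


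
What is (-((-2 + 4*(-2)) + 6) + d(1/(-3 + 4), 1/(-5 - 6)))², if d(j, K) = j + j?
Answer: 36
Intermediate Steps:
d(j, K) = 2*j
(-((-2 + 4*(-2)) + 6) + d(1/(-3 + 4), 1/(-5 - 6)))² = (-((-2 + 4*(-2)) + 6) + 2/(-3 + 4))² = (-((-2 - 8) + 6) + 2/1)² = (-(-10 + 6) + 2*1)² = (-1*(-4) + 2)² = (4 + 2)² = 6² = 36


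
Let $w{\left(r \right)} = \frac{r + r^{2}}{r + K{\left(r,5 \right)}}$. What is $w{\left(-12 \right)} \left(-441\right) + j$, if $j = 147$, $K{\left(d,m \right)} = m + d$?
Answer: $\frac{61005}{19} \approx 3210.8$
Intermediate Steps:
$K{\left(d,m \right)} = d + m$
$w{\left(r \right)} = \frac{r + r^{2}}{5 + 2 r}$ ($w{\left(r \right)} = \frac{r + r^{2}}{r + \left(r + 5\right)} = \frac{r + r^{2}}{r + \left(5 + r\right)} = \frac{r + r^{2}}{5 + 2 r}$)
$w{\left(-12 \right)} \left(-441\right) + j = - \frac{12 \left(1 - 12\right)}{5 + 2 \left(-12\right)} \left(-441\right) + 147 = \left(-12\right) \frac{1}{5 - 24} \left(-11\right) \left(-441\right) + 147 = \left(-12\right) \frac{1}{-19} \left(-11\right) \left(-441\right) + 147 = \left(-12\right) \left(- \frac{1}{19}\right) \left(-11\right) \left(-441\right) + 147 = \left(- \frac{132}{19}\right) \left(-441\right) + 147 = \frac{58212}{19} + 147 = \frac{61005}{19}$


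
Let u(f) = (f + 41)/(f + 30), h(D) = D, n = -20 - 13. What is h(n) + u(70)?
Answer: -3189/100 ≈ -31.890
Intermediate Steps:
n = -33
u(f) = (41 + f)/(30 + f)
h(n) + u(70) = -33 + (41 + 70)/(30 + 70) = -33 + 111/100 = -3189/100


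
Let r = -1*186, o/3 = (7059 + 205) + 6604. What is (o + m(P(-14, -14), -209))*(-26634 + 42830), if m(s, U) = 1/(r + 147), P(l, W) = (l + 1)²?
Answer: 26278900780/39 ≈ 6.7382e+8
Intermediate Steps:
o = 41604 (o = 3*((7059 + 205) + 6604) = 3*(7264 + 6604) = 3*13868 = 41604)
P(l, W) = (1 + l)²
r = -186
m(s, U) = -1/39 (m(s, U) = 1/(-186 + 147) = 1/(-39) = -1/39)
(o + m(P(-14, -14), -209))*(-26634 + 42830) = (41604 - 1/39)*(-26634 + 42830) = (1622555/39)*16196 = 26278900780/39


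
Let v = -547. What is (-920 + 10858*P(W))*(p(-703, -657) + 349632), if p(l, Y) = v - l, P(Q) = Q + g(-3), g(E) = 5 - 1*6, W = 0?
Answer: -4119803064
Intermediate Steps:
g(E) = -1 (g(E) = 5 - 6 = -1)
P(Q) = -1 + Q (P(Q) = Q - 1 = -1 + Q)
p(l, Y) = -547 - l
(-920 + 10858*P(W))*(p(-703, -657) + 349632) = (-920 + 10858*(-1 + 0))*((-547 - 1*(-703)) + 349632) = (-920 + 10858*(-1))*((-547 + 703) + 349632) = (-920 - 10858)*(156 + 349632) = -11778*349788 = -4119803064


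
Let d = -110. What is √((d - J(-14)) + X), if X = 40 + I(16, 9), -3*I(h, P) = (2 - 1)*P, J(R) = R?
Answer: I*√59 ≈ 7.6811*I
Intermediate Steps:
I(h, P) = -P/3 (I(h, P) = -(2 - 1)*P/3 = -P/3)
X = 37 (X = 40 - ⅓*9 = 40 - 3 = 37)
√((d - J(-14)) + X) = √((-110 - 1*(-14)) + 37) = √((-110 + 14) + 37) = √(-96 + 37) = √(-59) = I*√59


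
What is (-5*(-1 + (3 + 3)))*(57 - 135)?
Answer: 1950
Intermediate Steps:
(-5*(-1 + (3 + 3)))*(57 - 135) = -5*(-1 + 6)*(-78) = -5*5*(-78) = -25*(-78) = 1950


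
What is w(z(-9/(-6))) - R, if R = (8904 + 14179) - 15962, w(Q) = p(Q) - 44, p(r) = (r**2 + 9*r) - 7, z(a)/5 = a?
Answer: -28193/4 ≈ -7048.3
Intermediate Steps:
z(a) = 5*a
p(r) = -7 + r**2 + 9*r
w(Q) = -51 + Q**2 + 9*Q (w(Q) = (-7 + Q**2 + 9*Q) - 44 = -51 + Q**2 + 9*Q)
R = 7121 (R = 23083 - 15962 = 7121)
w(z(-9/(-6))) - R = (-51 + (5*(-9/(-6)))**2 + 9*(5*(-9/(-6)))) - 1*7121 = (-51 + (5*(-9*(-1/6)))**2 + 9*(5*(-9*(-1/6)))) - 7121 = (-51 + (5*(3/2))**2 + 9*(5*(3/2))) - 7121 = (-51 + (15/2)**2 + 9*(15/2)) - 7121 = (-51 + 225/4 + 135/2) - 7121 = 291/4 - 7121 = -28193/4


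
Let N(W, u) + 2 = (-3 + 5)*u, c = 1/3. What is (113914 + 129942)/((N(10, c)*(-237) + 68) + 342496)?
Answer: 15241/21430 ≈ 0.71120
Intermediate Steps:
c = 1/3 ≈ 0.33333
N(W, u) = -2 + 2*u (N(W, u) = -2 + (-3 + 5)*u = -2 + 2*u)
(113914 + 129942)/((N(10, c)*(-237) + 68) + 342496) = (113914 + 129942)/(((-2 + 2*(1/3))*(-237) + 68) + 342496) = 243856/(((-2 + 2/3)*(-237) + 68) + 342496) = 243856/((-4/3*(-237) + 68) + 342496) = 243856/((316 + 68) + 342496) = 243856/(384 + 342496) = 243856/342880 = 243856*(1/342880) = 15241/21430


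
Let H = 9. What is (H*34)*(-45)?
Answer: -13770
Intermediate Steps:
(H*34)*(-45) = (9*34)*(-45) = 306*(-45) = -13770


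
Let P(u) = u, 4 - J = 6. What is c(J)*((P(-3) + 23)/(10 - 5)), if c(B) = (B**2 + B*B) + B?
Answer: 24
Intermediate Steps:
J = -2 (J = 4 - 1*6 = 4 - 6 = -2)
c(B) = B + 2*B**2 (c(B) = (B**2 + B**2) + B = 2*B**2 + B = B + 2*B**2)
c(J)*((P(-3) + 23)/(10 - 5)) = (-2*(1 + 2*(-2)))*((-3 + 23)/(10 - 5)) = (-2*(1 - 4))*(20/5) = (-2*(-3))*(20*(1/5)) = 6*4 = 24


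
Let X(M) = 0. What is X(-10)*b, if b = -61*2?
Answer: 0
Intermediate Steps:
b = -122
X(-10)*b = 0*(-122) = 0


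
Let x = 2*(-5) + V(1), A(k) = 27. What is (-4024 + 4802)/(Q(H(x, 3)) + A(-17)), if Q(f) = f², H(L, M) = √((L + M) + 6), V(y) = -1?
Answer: 778/25 ≈ 31.120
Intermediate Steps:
x = -11 (x = 2*(-5) - 1 = -10 - 1 = -11)
H(L, M) = √(6 + L + M)
(-4024 + 4802)/(Q(H(x, 3)) + A(-17)) = (-4024 + 4802)/((√(6 - 11 + 3))² + 27) = 778/((√(-2))² + 27) = 778/((I*√2)² + 27) = 778/(-2 + 27) = 778/25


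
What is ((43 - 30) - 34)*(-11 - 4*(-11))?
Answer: -693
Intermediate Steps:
((43 - 30) - 34)*(-11 - 4*(-11)) = (13 - 34)*(-11 + 44) = -21*33 = -693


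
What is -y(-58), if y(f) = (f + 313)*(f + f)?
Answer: 29580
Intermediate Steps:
y(f) = 2*f*(313 + f) (y(f) = (313 + f)*(2*f) = 2*f*(313 + f))
-y(-58) = -2*(-58)*(313 - 58) = -2*(-58)*255 = -1*(-29580) = 29580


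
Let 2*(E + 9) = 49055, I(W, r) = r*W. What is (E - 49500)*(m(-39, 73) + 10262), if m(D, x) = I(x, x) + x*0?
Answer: -778973133/2 ≈ -3.8949e+8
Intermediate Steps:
I(W, r) = W*r
E = 49037/2 (E = -9 + (½)*49055 = -9 + 49055/2 = 49037/2 ≈ 24519.)
m(D, x) = x² (m(D, x) = x*x + x*0 = x² + 0 = x²)
(E - 49500)*(m(-39, 73) + 10262) = (49037/2 - 49500)*(73² + 10262) = -49963*(5329 + 10262)/2 = -49963/2*15591 = -778973133/2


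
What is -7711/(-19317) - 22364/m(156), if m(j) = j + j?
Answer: -11933321/167414 ≈ -71.280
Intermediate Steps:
m(j) = 2*j
-7711/(-19317) - 22364/m(156) = -7711/(-19317) - 22364/(2*156) = -7711*(-1/19317) - 22364/312 = 7711/19317 - 22364*1/312 = 7711/19317 - 5591/78 = -11933321/167414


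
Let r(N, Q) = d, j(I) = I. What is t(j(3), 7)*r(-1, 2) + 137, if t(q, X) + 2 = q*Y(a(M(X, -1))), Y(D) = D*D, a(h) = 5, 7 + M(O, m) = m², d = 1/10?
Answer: 1443/10 ≈ 144.30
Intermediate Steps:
d = ⅒ ≈ 0.10000
M(O, m) = -7 + m²
Y(D) = D²
r(N, Q) = ⅒
t(q, X) = -2 + 25*q (t(q, X) = -2 + q*5² = -2 + q*25 = -2 + 25*q)
t(j(3), 7)*r(-1, 2) + 137 = (-2 + 25*3)*(⅒) + 137 = (-2 + 75)*(⅒) + 137 = 73*(⅒) + 137 = 73/10 + 137 = 1443/10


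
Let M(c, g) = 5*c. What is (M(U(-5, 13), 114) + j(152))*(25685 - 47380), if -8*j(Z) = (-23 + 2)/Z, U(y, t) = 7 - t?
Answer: 790978005/1216 ≈ 6.5048e+5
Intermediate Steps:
j(Z) = 21/(8*Z) (j(Z) = -(-23 + 2)/(8*Z) = -(-21)/(8*Z) = 21/(8*Z))
(M(U(-5, 13), 114) + j(152))*(25685 - 47380) = (5*(7 - 1*13) + (21/8)/152)*(25685 - 47380) = (5*(7 - 13) + (21/8)*(1/152))*(-21695) = (5*(-6) + 21/1216)*(-21695) = (-30 + 21/1216)*(-21695) = -36459/1216*(-21695) = 790978005/1216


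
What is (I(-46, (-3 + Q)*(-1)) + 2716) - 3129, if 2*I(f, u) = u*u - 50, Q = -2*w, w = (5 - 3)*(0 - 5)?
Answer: -587/2 ≈ -293.50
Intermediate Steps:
w = -10 (w = 2*(-5) = -10)
Q = 20 (Q = -2*(-10) = 20)
I(f, u) = -25 + u**2/2 (I(f, u) = (u*u - 50)/2 = (u**2 - 50)/2 = (-50 + u**2)/2 = -25 + u**2/2)
(I(-46, (-3 + Q)*(-1)) + 2716) - 3129 = ((-25 + ((-3 + 20)*(-1))**2/2) + 2716) - 3129 = ((-25 + (17*(-1))**2/2) + 2716) - 3129 = ((-25 + (1/2)*(-17)**2) + 2716) - 3129 = ((-25 + (1/2)*289) + 2716) - 3129 = ((-25 + 289/2) + 2716) - 3129 = (239/2 + 2716) - 3129 = 5671/2 - 3129 = -587/2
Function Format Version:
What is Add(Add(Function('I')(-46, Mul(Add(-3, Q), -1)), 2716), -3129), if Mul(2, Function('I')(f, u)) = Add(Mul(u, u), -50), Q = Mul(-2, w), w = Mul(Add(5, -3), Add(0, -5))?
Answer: Rational(-587, 2) ≈ -293.50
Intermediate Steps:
w = -10 (w = Mul(2, -5) = -10)
Q = 20 (Q = Mul(-2, -10) = 20)
Function('I')(f, u) = Add(-25, Mul(Rational(1, 2), Pow(u, 2))) (Function('I')(f, u) = Mul(Rational(1, 2), Add(Mul(u, u), -50)) = Mul(Rational(1, 2), Add(Pow(u, 2), -50)) = Mul(Rational(1, 2), Add(-50, Pow(u, 2))) = Add(-25, Mul(Rational(1, 2), Pow(u, 2))))
Add(Add(Function('I')(-46, Mul(Add(-3, Q), -1)), 2716), -3129) = Add(Add(Add(-25, Mul(Rational(1, 2), Pow(Mul(Add(-3, 20), -1), 2))), 2716), -3129) = Add(Add(Add(-25, Mul(Rational(1, 2), Pow(Mul(17, -1), 2))), 2716), -3129) = Add(Add(Add(-25, Mul(Rational(1, 2), Pow(-17, 2))), 2716), -3129) = Add(Add(Add(-25, Mul(Rational(1, 2), 289)), 2716), -3129) = Add(Add(Add(-25, Rational(289, 2)), 2716), -3129) = Add(Add(Rational(239, 2), 2716), -3129) = Add(Rational(5671, 2), -3129) = Rational(-587, 2)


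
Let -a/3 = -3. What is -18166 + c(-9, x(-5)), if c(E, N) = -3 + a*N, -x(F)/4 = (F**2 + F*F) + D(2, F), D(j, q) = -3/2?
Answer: -19915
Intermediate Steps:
D(j, q) = -3/2 (D(j, q) = -3*1/2 = -3/2)
a = 9 (a = -3*(-3) = 9)
x(F) = 6 - 8*F**2 (x(F) = -4*((F**2 + F*F) - 3/2) = -4*((F**2 + F**2) - 3/2) = -4*(2*F**2 - 3/2) = -4*(-3/2 + 2*F**2) = 6 - 8*F**2)
c(E, N) = -3 + 9*N
-18166 + c(-9, x(-5)) = -18166 + (-3 + 9*(6 - 8*(-5)**2)) = -18166 + (-3 + 9*(6 - 8*25)) = -18166 + (-3 + 9*(6 - 200)) = -18166 + (-3 + 9*(-194)) = -18166 + (-3 - 1746) = -18166 - 1749 = -19915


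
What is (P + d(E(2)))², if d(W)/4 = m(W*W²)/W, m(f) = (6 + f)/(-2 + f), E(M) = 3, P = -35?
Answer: 690561/625 ≈ 1104.9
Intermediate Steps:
m(f) = (6 + f)/(-2 + f)
d(W) = 4*(6 + W³)/(W*(-2 + W³)) (d(W) = 4*(((6 + W*W²)/(-2 + W*W²))/W) = 4*(((6 + W³)/(-2 + W³))/W) = 4*((6 + W³)/(W*(-2 + W³))) = 4*(6 + W³)/(W*(-2 + W³)))
(P + d(E(2)))² = (-35 + 4*(6 + 3³)/(3*(-2 + 3³)))² = (-35 + 4*(⅓)*(6 + 27)/(-2 + 27))² = (-35 + 4*(⅓)*33/25)² = (-35 + 4*(⅓)*(1/25)*33)² = (-35 + 44/25)² = (-831/25)² = 690561/625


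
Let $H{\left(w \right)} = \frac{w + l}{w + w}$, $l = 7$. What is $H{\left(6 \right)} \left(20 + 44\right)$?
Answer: $\frac{208}{3} \approx 69.333$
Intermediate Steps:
$H{\left(w \right)} = \frac{7 + w}{2 w}$ ($H{\left(w \right)} = \frac{w + 7}{w + w} = \frac{7 + w}{2 w}$)
$H{\left(6 \right)} \left(20 + 44\right) = \frac{7 + 6}{2 \cdot 6} \left(20 + 44\right) = \frac{1}{2} \cdot \frac{1}{6} \cdot 13 \cdot 64 = \frac{13}{12} \cdot 64 = \frac{208}{3}$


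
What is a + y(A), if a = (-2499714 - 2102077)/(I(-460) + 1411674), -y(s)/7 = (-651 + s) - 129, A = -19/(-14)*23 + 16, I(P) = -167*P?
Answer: 3815314091/744247 ≈ 5126.4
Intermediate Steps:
A = 661/14 (A = -19*(-1/14)*23 + 16 = (19/14)*23 + 16 = 437/14 + 16 = 661/14 ≈ 47.214)
y(s) = 5460 - 7*s (y(s) = -7*((-651 + s) - 129) = -7*(-780 + s) = 5460 - 7*s)
a = -4601791/1488494 (a = (-2499714 - 2102077)/(-167*(-460) + 1411674) = -4601791/(76820 + 1411674) = -4601791/1488494 ≈ -3.0916)
a + y(A) = -4601791/1488494 + (5460 - 7*661/14) = -4601791/1488494 + (5460 - 661/2) = -4601791/1488494 + 10259/2 = 3815314091/744247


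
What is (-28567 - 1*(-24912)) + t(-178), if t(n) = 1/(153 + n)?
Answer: -91376/25 ≈ -3655.0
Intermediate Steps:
(-28567 - 1*(-24912)) + t(-178) = (-28567 - 1*(-24912)) + 1/(153 - 178) = (-28567 + 24912) + 1/(-25) = -3655 - 1/25 = -91376/25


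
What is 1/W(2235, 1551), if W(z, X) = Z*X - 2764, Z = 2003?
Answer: 1/3103889 ≈ 3.2218e-7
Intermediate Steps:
W(z, X) = -2764 + 2003*X (W(z, X) = 2003*X - 2764 = -2764 + 2003*X)
1/W(2235, 1551) = 1/(-2764 + 2003*1551) = 1/(-2764 + 3106653) = 1/3103889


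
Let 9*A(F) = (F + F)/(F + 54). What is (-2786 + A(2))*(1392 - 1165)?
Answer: -79684945/126 ≈ -6.3242e+5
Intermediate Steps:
A(F) = 2*F/(9*(54 + F)) (A(F) = ((F + F)/(F + 54))/9 = ((2*F)/(54 + F))/9 = (2*F/(54 + F))/9 = 2*F/(9*(54 + F)))
(-2786 + A(2))*(1392 - 1165) = (-2786 + (2/9)*2/(54 + 2))*(1392 - 1165) = (-2786 + (2/9)*2/56)*227 = (-2786 + (2/9)*2*(1/56))*227 = (-2786 + 1/126)*227 = -351035/126*227 = -79684945/126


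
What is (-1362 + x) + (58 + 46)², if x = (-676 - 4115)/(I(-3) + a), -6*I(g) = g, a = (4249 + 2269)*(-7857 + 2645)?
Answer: 214113032352/22647877 ≈ 9454.0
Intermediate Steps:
a = -33971816 (a = 6518*(-5212) = -33971816)
I(g) = -g/6
x = 3194/22647877 (x = (-676 - 4115)/(-⅙*(-3) - 33971816) = -4791/(½ - 33971816) = -4791/(-67943631/2) = -4791*(-2/67943631) = 3194/22647877 ≈ 0.00014103)
(-1362 + x) + (58 + 46)² = (-1362 + 3194/22647877) + (58 + 46)² = -30846405280/22647877 + 104² = -30846405280/22647877 + 10816 = 214113032352/22647877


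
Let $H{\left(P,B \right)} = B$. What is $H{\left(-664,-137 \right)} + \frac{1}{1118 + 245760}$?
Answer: $- \frac{33822285}{246878} \approx -137.0$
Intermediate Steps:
$H{\left(-664,-137 \right)} + \frac{1}{1118 + 245760} = -137 + \frac{1}{1118 + 245760} = -137 + \frac{1}{246878} = - \frac{33822285}{246878}$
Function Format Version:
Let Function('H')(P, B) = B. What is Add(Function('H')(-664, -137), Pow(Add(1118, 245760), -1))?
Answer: Rational(-33822285, 246878) ≈ -137.00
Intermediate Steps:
Add(Function('H')(-664, -137), Pow(Add(1118, 245760), -1)) = Add(-137, Pow(Add(1118, 245760), -1)) = Add(-137, Pow(246878, -1)) = Add(-137, Rational(1, 246878)) = Rational(-33822285, 246878)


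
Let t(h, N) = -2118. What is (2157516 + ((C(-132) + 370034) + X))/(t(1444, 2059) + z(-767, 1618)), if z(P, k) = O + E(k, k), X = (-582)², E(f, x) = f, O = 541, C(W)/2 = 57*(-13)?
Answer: 2864792/41 ≈ 69873.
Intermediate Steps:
C(W) = -1482 (C(W) = 2*(57*(-13)) = 2*(-741) = -1482)
X = 338724
z(P, k) = 541 + k
(2157516 + ((C(-132) + 370034) + X))/(t(1444, 2059) + z(-767, 1618)) = (2157516 + ((-1482 + 370034) + 338724))/(-2118 + (541 + 1618)) = (2157516 + (368552 + 338724))/(-2118 + 2159) = (2157516 + 707276)/41 = 2864792*(1/41) = 2864792/41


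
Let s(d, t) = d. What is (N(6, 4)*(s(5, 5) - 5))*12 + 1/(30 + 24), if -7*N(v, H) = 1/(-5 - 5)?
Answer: 1/54 ≈ 0.018519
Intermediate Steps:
N(v, H) = 1/70 (N(v, H) = -1/(7*(-5 - 5)) = -⅐/(-10) = -⅐*(-⅒) = 1/70)
(N(6, 4)*(s(5, 5) - 5))*12 + 1/(30 + 24) = ((5 - 5)/70)*12 + 1/(30 + 24) = ((1/70)*0)*12 + 1/54 = 0*12 + 1/54 = 0 + 1/54 = 1/54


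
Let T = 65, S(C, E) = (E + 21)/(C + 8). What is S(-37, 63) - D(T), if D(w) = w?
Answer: -1969/29 ≈ -67.896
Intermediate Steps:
S(C, E) = (21 + E)/(8 + C)
S(-37, 63) - D(T) = (21 + 63)/(8 - 37) - 1*65 = 84/(-29) - 65 = -1/29*84 - 65 = -84/29 - 65 = -1969/29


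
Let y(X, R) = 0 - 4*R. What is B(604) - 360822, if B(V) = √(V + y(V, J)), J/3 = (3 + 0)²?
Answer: -360822 + 4*√31 ≈ -3.6080e+5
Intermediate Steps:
J = 27 (J = 3*(3 + 0)² = 3*3² = 3*9 = 27)
y(X, R) = -4*R
B(V) = √(-108 + V) (B(V) = √(V - 4*27) = √(V - 108) = √(-108 + V))
B(604) - 360822 = √(-108 + 604) - 360822 = √496 - 360822 = 4*√31 - 360822 = -360822 + 4*√31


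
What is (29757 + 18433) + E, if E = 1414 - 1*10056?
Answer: 39548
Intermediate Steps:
E = -8642 (E = 1414 - 10056 = -8642)
(29757 + 18433) + E = (29757 + 18433) - 8642 = 48190 - 8642 = 39548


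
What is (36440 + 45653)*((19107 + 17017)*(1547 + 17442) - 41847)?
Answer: 56308966959377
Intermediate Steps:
(36440 + 45653)*((19107 + 17017)*(1547 + 17442) - 41847) = 82093*(36124*18989 - 41847) = 82093*(685958636 - 41847) = 82093*685916789 = 56308966959377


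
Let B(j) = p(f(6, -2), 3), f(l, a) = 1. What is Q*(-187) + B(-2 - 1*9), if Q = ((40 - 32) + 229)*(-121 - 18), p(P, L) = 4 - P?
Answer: 6160344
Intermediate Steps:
B(j) = 3 (B(j) = 4 - 1*1 = 4 - 1 = 3)
Q = -32943 (Q = (8 + 229)*(-139) = 237*(-139) = -32943)
Q*(-187) + B(-2 - 1*9) = -32943*(-187) + 3 = 6160341 + 3 = 6160344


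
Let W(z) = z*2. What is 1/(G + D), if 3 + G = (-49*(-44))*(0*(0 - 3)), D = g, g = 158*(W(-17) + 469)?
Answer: 1/68727 ≈ 1.4550e-5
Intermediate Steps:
W(z) = 2*z
g = 68730 (g = 158*(2*(-17) + 469) = 158*(-34 + 469) = 158*435 = 68730)
D = 68730
G = -3 (G = -3 + (-49*(-44))*(0*(0 - 3)) = -3 + 2156*(0*(-3)) = -3 + 2156*0 = -3 + 0 = -3)
1/(G + D) = 1/(-3 + 68730) = 1/68727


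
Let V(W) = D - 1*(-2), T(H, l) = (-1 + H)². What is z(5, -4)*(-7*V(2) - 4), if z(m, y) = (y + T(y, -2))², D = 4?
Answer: -20286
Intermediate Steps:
V(W) = 6 (V(W) = 4 - 1*(-2) = 4 + 2 = 6)
z(m, y) = (y + (-1 + y)²)²
z(5, -4)*(-7*V(2) - 4) = (-4 + (-1 - 4)²)²*(-7*6 - 4) = (-4 + (-5)²)²*(-42 - 4) = (-4 + 25)²*(-46) = 21²*(-46) = 441*(-46) = -20286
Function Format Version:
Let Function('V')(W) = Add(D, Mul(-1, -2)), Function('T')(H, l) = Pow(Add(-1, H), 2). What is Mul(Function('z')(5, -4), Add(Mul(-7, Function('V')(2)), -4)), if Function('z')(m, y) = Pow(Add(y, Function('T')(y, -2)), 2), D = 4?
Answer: -20286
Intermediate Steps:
Function('V')(W) = 6 (Function('V')(W) = Add(4, Mul(-1, -2)) = Add(4, 2) = 6)
Function('z')(m, y) = Pow(Add(y, Pow(Add(-1, y), 2)), 2)
Mul(Function('z')(5, -4), Add(Mul(-7, Function('V')(2)), -4)) = Mul(Pow(Add(-4, Pow(Add(-1, -4), 2)), 2), Add(Mul(-7, 6), -4)) = Mul(Pow(Add(-4, Pow(-5, 2)), 2), Add(-42, -4)) = Mul(Pow(Add(-4, 25), 2), -46) = Mul(Pow(21, 2), -46) = Mul(441, -46) = -20286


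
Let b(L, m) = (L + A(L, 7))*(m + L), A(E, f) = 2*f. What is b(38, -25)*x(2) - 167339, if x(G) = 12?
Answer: -159227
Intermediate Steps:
b(L, m) = (14 + L)*(L + m) (b(L, m) = (L + 2*7)*(m + L) = (L + 14)*(L + m) = (14 + L)*(L + m))
b(38, -25)*x(2) - 167339 = (38² + 14*38 + 14*(-25) + 38*(-25))*12 - 167339 = (1444 + 532 - 350 - 950)*12 - 167339 = 676*12 - 167339 = 8112 - 167339 = -159227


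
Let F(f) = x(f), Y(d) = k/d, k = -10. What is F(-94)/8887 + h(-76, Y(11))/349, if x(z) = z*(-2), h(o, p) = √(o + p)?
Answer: 188/8887 + 3*I*√1034/3839 ≈ 0.021154 + 0.025128*I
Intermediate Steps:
Y(d) = -10/d
x(z) = -2*z
F(f) = -2*f
F(-94)/8887 + h(-76, Y(11))/349 = -2*(-94)/8887 + √(-76 - 10/11)/349 = 188*(1/8887) + √(-76 - 10*1/11)*(1/349) = 188/8887 + √(-76 - 10/11)*(1/349) = 188/8887 + √(-846/11)*(1/349) = 188/8887 + (3*I*√1034/11)*(1/349) = 188/8887 + 3*I*√1034/3839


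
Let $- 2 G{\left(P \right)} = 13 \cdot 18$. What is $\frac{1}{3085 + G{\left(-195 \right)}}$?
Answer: $\frac{1}{2968} \approx 0.00033693$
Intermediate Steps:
$G{\left(P \right)} = -117$ ($G{\left(P \right)} = - \frac{13 \cdot 18}{2} = \left(- \frac{1}{2}\right) 234 = -117$)
$\frac{1}{3085 + G{\left(-195 \right)}} = \frac{1}{3085 - 117} = \frac{1}{2968}$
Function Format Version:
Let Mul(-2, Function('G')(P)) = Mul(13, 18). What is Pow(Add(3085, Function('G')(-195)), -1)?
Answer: Rational(1, 2968) ≈ 0.00033693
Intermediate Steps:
Function('G')(P) = -117 (Function('G')(P) = Mul(Rational(-1, 2), Mul(13, 18)) = Mul(Rational(-1, 2), 234) = -117)
Pow(Add(3085, Function('G')(-195)), -1) = Pow(Add(3085, -117), -1) = Pow(2968, -1) = Rational(1, 2968)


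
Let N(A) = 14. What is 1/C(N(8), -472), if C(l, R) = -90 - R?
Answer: 1/382 ≈ 0.0026178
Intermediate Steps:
1/C(N(8), -472) = 1/(-90 - 1*(-472)) = 1/(-90 + 472) = 1/382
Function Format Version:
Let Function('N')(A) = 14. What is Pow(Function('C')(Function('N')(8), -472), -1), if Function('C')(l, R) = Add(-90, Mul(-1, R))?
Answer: Rational(1, 382) ≈ 0.0026178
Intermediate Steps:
Pow(Function('C')(Function('N')(8), -472), -1) = Pow(Add(-90, Mul(-1, -472)), -1) = Pow(Add(-90, 472), -1) = Pow(382, -1) = Rational(1, 382)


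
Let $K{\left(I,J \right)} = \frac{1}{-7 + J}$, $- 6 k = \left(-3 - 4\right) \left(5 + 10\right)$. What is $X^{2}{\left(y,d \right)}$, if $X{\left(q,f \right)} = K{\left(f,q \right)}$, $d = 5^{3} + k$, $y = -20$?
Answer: $\frac{1}{729} \approx 0.0013717$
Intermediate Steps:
$k = \frac{35}{2}$ ($k = - \frac{\left(-3 - 4\right) \left(5 + 10\right)}{6} = - \frac{\left(-7\right) 15}{6} = \left(- \frac{1}{6}\right) \left(-105\right) = \frac{35}{2} \approx 17.5$)
$d = \frac{285}{2}$ ($d = 5^{3} + \frac{35}{2} = 125 + \frac{35}{2} = \frac{285}{2} \approx 142.5$)
$X{\left(q,f \right)} = \frac{1}{-7 + q}$
$X^{2}{\left(y,d \right)} = \left(\frac{1}{-7 - 20}\right)^{2} = \left(\frac{1}{-27}\right)^{2} = \left(- \frac{1}{27}\right)^{2} = \frac{1}{729}$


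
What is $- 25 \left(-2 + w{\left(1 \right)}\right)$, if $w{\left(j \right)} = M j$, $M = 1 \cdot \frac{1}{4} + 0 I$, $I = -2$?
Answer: $\frac{175}{4} \approx 43.75$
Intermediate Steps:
$M = \frac{1}{4}$ ($M = 1 \cdot \frac{1}{4} + 0 \left(-2\right) = 1 \cdot \frac{1}{4} + 0 = \frac{1}{4} + 0 = \frac{1}{4} \approx 0.25$)
$w{\left(j \right)} = \frac{j}{4}$
$- 25 \left(-2 + w{\left(1 \right)}\right) = - 25 \left(-2 + \frac{1}{4} \cdot 1\right) = - 25 \left(-2 + \frac{1}{4}\right) = \left(-25\right) \left(- \frac{7}{4}\right) = \frac{175}{4}$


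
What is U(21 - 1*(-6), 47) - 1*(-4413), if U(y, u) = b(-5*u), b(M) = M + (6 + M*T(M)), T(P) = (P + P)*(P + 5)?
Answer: -25399316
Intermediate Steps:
T(P) = 2*P*(5 + P) (T(P) = (2*P)*(5 + P) = 2*P*(5 + P))
b(M) = 6 + M + 2*M²*(5 + M) (b(M) = M + (6 + M*(2*M*(5 + M))) = M + (6 + 2*M²*(5 + M)) = 6 + M + 2*M²*(5 + M))
U(y, u) = 6 - 5*u + 50*u²*(5 - 5*u) (U(y, u) = 6 - 5*u + 2*(-5*u)²*(5 - 5*u) = 6 - 5*u + 2*(25*u²)*(5 - 5*u) = 6 - 5*u + 50*u²*(5 - 5*u))
U(21 - 1*(-6), 47) - 1*(-4413) = (6 - 5*47 + 250*47²*(1 - 1*47)) - 1*(-4413) = (6 - 235 + 250*2209*(1 - 47)) + 4413 = (6 - 235 + 250*2209*(-46)) + 4413 = (6 - 235 - 25403500) + 4413 = -25403729 + 4413 = -25399316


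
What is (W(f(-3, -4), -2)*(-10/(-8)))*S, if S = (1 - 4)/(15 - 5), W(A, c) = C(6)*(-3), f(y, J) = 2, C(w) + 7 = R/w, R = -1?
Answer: -129/16 ≈ -8.0625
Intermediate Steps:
C(w) = -7 - 1/w
W(A, c) = 43/2 (W(A, c) = (-7 - 1/6)*(-3) = -43/6*(-3) = 43/2)
S = -3/10 ≈ -0.30000
(W(f(-3, -4), -2)*(-10/(-8)))*S = (43*(-10/(-8))/2)*(-3/10) = (43*(-10*(-1/8))/2)*(-3/10) = ((43/2)*(5/4))*(-3/10) = (215/8)*(-3/10) = -129/16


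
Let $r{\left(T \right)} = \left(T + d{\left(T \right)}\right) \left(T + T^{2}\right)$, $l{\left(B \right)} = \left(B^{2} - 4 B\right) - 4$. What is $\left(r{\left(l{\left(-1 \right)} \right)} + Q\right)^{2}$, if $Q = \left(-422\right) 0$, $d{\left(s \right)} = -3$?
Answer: $16$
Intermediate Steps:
$l{\left(B \right)} = -4 + B^{2} - 4 B$
$r{\left(T \right)} = \left(-3 + T\right) \left(T + T^{2}\right)$ ($r{\left(T \right)} = \left(T - 3\right) \left(T + T^{2}\right) = \left(-3 + T\right) \left(T + T^{2}\right)$)
$Q = 0$
$\left(r{\left(l{\left(-1 \right)} \right)} + Q\right)^{2} = \left(\left(-4 + \left(-1\right)^{2} - -4\right) \left(-3 + \left(-4 + \left(-1\right)^{2} - -4\right)^{2} - 2 \left(-4 + \left(-1\right)^{2} - -4\right)\right) + 0\right)^{2} = \left(\left(-4 + 1 + 4\right) \left(-3 + \left(-4 + 1 + 4\right)^{2} - 2 \left(-4 + 1 + 4\right)\right) + 0\right)^{2} = \left(1 \left(-3 + 1^{2} - 2\right) + 0\right)^{2} = \left(1 \left(-3 + 1 - 2\right) + 0\right)^{2} = \left(1 \left(-4\right) + 0\right)^{2} = \left(-4 + 0\right)^{2} = \left(-4\right)^{2} = 16$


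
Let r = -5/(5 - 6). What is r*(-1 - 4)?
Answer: -25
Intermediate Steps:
r = 5 (r = -5/(-1) = -5*(-1) = 5)
r*(-1 - 4) = 5*(-1 - 4) = 5*(-5) = -25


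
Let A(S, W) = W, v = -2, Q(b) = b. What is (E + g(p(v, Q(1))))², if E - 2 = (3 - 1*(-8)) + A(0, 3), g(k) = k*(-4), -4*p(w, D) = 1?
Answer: 289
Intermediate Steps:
p(w, D) = -¼ (p(w, D) = -¼*1 = -¼)
g(k) = -4*k
E = 16 (E = 2 + ((3 - 1*(-8)) + 3) = 2 + ((3 + 8) + 3) = 2 + (11 + 3) = 2 + 14 = 16)
(E + g(p(v, Q(1))))² = (16 - 4*(-¼))² = (16 + 1)² = 17² = 289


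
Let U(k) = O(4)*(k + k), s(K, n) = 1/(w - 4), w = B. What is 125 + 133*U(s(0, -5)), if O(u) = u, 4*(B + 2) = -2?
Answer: -503/13 ≈ -38.692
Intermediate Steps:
B = -5/2 (B = -2 + (1/4)*(-2) = -2 - 1/2 = -5/2 ≈ -2.5000)
w = -5/2 ≈ -2.5000
s(K, n) = -2/13 (s(K, n) = 1/(-5/2 - 4) = 1/(-13/2) = -2/13)
U(k) = 8*k (U(k) = 4*(k + k) = 4*(2*k) = 8*k)
125 + 133*U(s(0, -5)) = 125 + 133*(8*(-2/13)) = 125 + 133*(-16/13) = 125 - 2128/13 = -503/13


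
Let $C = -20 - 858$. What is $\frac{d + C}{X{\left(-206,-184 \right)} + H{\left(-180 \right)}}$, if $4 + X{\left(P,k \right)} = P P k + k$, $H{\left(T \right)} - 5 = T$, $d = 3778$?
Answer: $- \frac{2900}{7808587} \approx -0.00037139$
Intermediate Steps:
$H{\left(T \right)} = 5 + T$
$X{\left(P,k \right)} = -4 + k + k P^{2}$ ($X{\left(P,k \right)} = -4 + \left(P P k + k\right) = -4 + \left(P^{2} k + k\right) = -4 + \left(k P^{2} + k\right) = -4 + \left(k + k P^{2}\right) = -4 + k + k P^{2}$)
$C = -878$ ($C = -20 - 858 = -878$)
$\frac{d + C}{X{\left(-206,-184 \right)} + H{\left(-180 \right)}} = \frac{3778 - 878}{\left(-4 - 184 - 184 \left(-206\right)^{2}\right) + \left(5 - 180\right)} = \frac{2900}{\left(-4 - 184 - 7808224\right) - 175} = \frac{2900}{-7808412 - 175} = \frac{2900}{-7808587} = 2900 \left(- \frac{1}{7808587}\right) = - \frac{2900}{7808587}$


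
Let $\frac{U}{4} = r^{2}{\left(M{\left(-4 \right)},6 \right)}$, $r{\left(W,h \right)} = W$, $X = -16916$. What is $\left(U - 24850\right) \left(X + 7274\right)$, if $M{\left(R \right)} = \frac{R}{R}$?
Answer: $239565132$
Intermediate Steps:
$M{\left(R \right)} = 1$
$U = 4$ ($U = 4 \cdot 1^{2} = 4 \cdot 1 = 4$)
$\left(U - 24850\right) \left(X + 7274\right) = \left(4 - 24850\right) \left(-16916 + 7274\right) = \left(-24846\right) \left(-9642\right) = 239565132$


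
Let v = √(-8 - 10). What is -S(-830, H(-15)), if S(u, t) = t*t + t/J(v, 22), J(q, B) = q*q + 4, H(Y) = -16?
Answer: -1800/7 ≈ -257.14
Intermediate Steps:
v = 3*I*√2 (v = √(-18) = 3*I*√2 ≈ 4.2426*I)
J(q, B) = 4 + q² (J(q, B) = q² + 4 = 4 + q²)
S(u, t) = t² - t/14 (S(u, t) = t*t + t/(4 + (3*I*√2)²) = t² + t/(4 - 18) = t² + t/(-14) = t² + t*(-1/14) = t² - t/14)
-S(-830, H(-15)) = -(-16)*(-1/14 - 16) = -(-16)*(-225)/14 = -1*1800/7 = -1800/7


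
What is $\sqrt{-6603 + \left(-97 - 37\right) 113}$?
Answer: $i \sqrt{21745} \approx 147.46 i$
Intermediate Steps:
$\sqrt{-6603 + \left(-97 - 37\right) 113} = \sqrt{-6603 - 15142} = \sqrt{-21745} = i \sqrt{21745}$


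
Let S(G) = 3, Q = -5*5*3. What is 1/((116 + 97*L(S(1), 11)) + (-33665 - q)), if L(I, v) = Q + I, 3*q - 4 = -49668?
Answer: -3/71935 ≈ -4.1704e-5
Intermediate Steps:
q = -49664/3 (q = 4/3 + (⅓)*(-49668) = 4/3 - 16556 = -49664/3 ≈ -16555.)
Q = -75 (Q = -25*3 = -75)
L(I, v) = -75 + I
1/((116 + 97*L(S(1), 11)) + (-33665 - q)) = 1/((116 + 97*(-75 + 3)) + (-33665 - 1*(-49664/3))) = 1/((116 + 97*(-72)) + (-33665 + 49664/3)) = 1/((116 - 6984) - 51331/3) = 1/(-6868 - 51331/3) = 1/(-71935/3) = -3/71935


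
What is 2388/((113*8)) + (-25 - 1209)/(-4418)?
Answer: 1458215/499234 ≈ 2.9209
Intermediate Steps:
2388/((113*8)) + (-25 - 1209)/(-4418) = 2388/904 - 1234*(-1/4418) = 2388*(1/904) + 617/2209 = 597/226 + 617/2209 = 1458215/499234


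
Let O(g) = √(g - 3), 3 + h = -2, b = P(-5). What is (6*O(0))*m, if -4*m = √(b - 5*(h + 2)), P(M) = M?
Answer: -3*I*√30/2 ≈ -8.2158*I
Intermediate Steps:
b = -5
h = -5 (h = -3 - 2 = -5)
O(g) = √(-3 + g)
m = -√10/4 (m = -√(-5 - 5*(-5 + 2))/4 = -√(-5 - 5*(-3))/4 = -√(-5 + 15)/4 = -√10/4 ≈ -0.79057)
(6*O(0))*m = (6*√(-3 + 0))*(-√10/4) = (6*√(-3))*(-√10/4) = (6*(I*√3))*(-√10/4) = (6*I*√3)*(-√10/4) = -3*I*√30/2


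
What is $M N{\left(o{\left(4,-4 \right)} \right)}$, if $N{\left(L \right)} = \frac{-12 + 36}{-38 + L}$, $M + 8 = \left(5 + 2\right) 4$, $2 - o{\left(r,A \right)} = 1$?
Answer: $- \frac{480}{37} \approx -12.973$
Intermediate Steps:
$o{\left(r,A \right)} = 1$ ($o{\left(r,A \right)} = 2 - 1 = 1$)
$M = 20$ ($M = -8 + \left(5 + 2\right) 4 = -8 + 7 \cdot 4 = -8 + 28 = 20$)
$N{\left(L \right)} = \frac{24}{-38 + L}$
$M N{\left(o{\left(4,-4 \right)} \right)} = 20 \frac{24}{-38 + 1} = 20 \frac{24}{-37} = 20 \cdot 24 \left(- \frac{1}{37}\right) = 20 \left(- \frac{24}{37}\right) = - \frac{480}{37}$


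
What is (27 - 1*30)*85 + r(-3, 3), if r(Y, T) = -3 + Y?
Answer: -261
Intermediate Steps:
(27 - 1*30)*85 + r(-3, 3) = (27 - 1*30)*85 + (-3 - 3) = (27 - 30)*85 - 6 = -3*85 - 6 = -255 - 6 = -261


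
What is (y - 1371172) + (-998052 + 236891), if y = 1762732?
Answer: -369601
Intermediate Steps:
(y - 1371172) + (-998052 + 236891) = (1762732 - 1371172) + (-998052 + 236891) = 391560 - 761161 = -369601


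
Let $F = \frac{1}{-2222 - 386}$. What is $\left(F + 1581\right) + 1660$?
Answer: $\frac{8452527}{2608} \approx 3241.0$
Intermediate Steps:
$F = - \frac{1}{2608}$ ($F = \frac{1}{-2608} = - \frac{1}{2608} \approx -0.00038344$)
$\left(F + 1581\right) + 1660 = \left(- \frac{1}{2608} + 1581\right) + 1660 = \frac{4123247}{2608} + 1660 = \frac{8452527}{2608}$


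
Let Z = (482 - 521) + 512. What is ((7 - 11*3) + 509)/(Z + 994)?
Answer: 161/489 ≈ 0.32924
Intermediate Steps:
Z = 473 (Z = -39 + 512 = 473)
((7 - 11*3) + 509)/(Z + 994) = ((7 - 11*3) + 509)/(473 + 994) = ((7 - 33) + 509)/1467 = (-26 + 509)*(1/1467) = 483*(1/1467) = 161/489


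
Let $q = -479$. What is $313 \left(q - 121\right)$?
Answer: $-187800$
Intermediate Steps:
$313 \left(q - 121\right) = 313 \left(-479 - 121\right) = 313 \left(-600\right) = -187800$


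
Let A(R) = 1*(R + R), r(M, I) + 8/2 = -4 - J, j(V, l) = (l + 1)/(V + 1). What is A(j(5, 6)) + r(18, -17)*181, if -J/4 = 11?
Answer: 19555/3 ≈ 6518.3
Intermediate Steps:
J = -44 (J = -4*11 = -44)
j(V, l) = (1 + l)/(1 + V)
r(M, I) = 36 (r(M, I) = -4 + (-4 - 1*(-44)) = -4 + (-4 + 44) = -4 + 40 = 36)
A(R) = 2*R (A(R) = 1*(2*R) = 2*R)
A(j(5, 6)) + r(18, -17)*181 = 2*((1 + 6)/(1 + 5)) + 36*181 = 2*(7/6) + 6516 = 7/3 + 6516 = 19555/3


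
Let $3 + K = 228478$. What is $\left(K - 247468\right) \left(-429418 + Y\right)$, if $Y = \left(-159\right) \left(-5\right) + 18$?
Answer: $8140494765$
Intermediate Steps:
$K = 228475$ ($K = -3 + 228478 = 228475$)
$Y = 813$ ($Y = 795 + 18 = 813$)
$\left(K - 247468\right) \left(-429418 + Y\right) = \left(228475 - 247468\right) \left(-429418 + 813\right) = \left(-18993\right) \left(-428605\right) = 8140494765$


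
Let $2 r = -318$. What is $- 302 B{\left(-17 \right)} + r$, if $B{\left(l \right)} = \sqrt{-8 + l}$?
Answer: $-159 - 1510 i \approx -159.0 - 1510.0 i$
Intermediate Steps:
$r = -159$ ($r = \frac{1}{2} \left(-318\right) = -159$)
$- 302 B{\left(-17 \right)} + r = - 302 \sqrt{-8 - 17} - 159 = - 302 \sqrt{-25} - 159 = - 302 \cdot 5 i - 159 = - 1510 i - 159 = -159 - 1510 i$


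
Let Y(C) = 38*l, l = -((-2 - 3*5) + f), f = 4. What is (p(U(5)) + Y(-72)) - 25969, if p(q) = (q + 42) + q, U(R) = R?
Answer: -25423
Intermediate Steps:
l = 13 (l = -((-2 - 3*5) + 4) = -((-2 - 15) + 4) = -(-17 + 4) = -1*(-13) = 13)
p(q) = 42 + 2*q (p(q) = (42 + q) + q = 42 + 2*q)
Y(C) = 494 (Y(C) = 38*13 = 494)
(p(U(5)) + Y(-72)) - 25969 = ((42 + 2*5) + 494) - 25969 = ((42 + 10) + 494) - 25969 = (52 + 494) - 25969 = 546 - 25969 = -25423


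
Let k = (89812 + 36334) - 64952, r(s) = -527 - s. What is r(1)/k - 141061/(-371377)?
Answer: 1405999963/3787674023 ≈ 0.37120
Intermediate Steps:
k = 61194 (k = 126146 - 64952 = 61194)
r(1)/k - 141061/(-371377) = (-527 - 1*1)/61194 - 141061/(-371377) = (-527 - 1)*(1/61194) - 141061*(-1/371377) = -528*1/61194 + 141061/371377 = -88/10199 + 141061/371377 = 1405999963/3787674023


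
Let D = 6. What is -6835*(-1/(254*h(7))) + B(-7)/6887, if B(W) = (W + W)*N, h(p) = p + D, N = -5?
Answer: 47303785/22740874 ≈ 2.0801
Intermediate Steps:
h(p) = 6 + p (h(p) = p + 6 = 6 + p)
B(W) = -10*W (B(W) = (W + W)*(-5) = (2*W)*(-5) = -10*W)
-6835*(-1/(254*h(7))) + B(-7)/6887 = -6835*(-1/(254*(6 + 7))) - 10*(-7)/6887 = -6835/((-254*13)) + 70*(1/6887) = -6835/(-3302) + 70/6887 = -6835*(-1/3302) + 70/6887 = 6835/3302 + 70/6887 = 47303785/22740874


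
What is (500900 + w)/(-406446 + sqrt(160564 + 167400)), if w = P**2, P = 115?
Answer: -104482024875/82599011476 - 514125*sqrt(81991)/82599011476 ≈ -1.2667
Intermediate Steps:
w = 13225 (w = 115**2 = 13225)
(500900 + w)/(-406446 + sqrt(160564 + 167400)) = (500900 + 13225)/(-406446 + sqrt(160564 + 167400)) = 514125/(-406446 + sqrt(327964)) = 514125/(-406446 + 2*sqrt(81991))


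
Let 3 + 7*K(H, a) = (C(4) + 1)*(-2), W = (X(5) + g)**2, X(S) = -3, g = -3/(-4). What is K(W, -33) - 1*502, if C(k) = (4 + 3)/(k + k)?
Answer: -14083/28 ≈ -502.96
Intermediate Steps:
g = 3/4 (g = -3*(-1/4) = 3/4 ≈ 0.75000)
C(k) = 7/(2*k) (C(k) = 7/((2*k)) = 7*(1/(2*k)) = 7/(2*k))
W = 81/16 (W = (-3 + 3/4)**2 = (-9/4)**2 = 81/16 ≈ 5.0625)
K(H, a) = -27/28 (K(H, a) = -3/7 + (((7/2)/4 + 1)*(-2))/7 = -3/7 + (((7/2)*(1/4) + 1)*(-2))/7 = -3/7 + ((7/8 + 1)*(-2))/7 = -3/7 + ((15/8)*(-2))/7 = -3/7 + (1/7)*(-15/4) = -3/7 - 15/28 = -27/28)
K(W, -33) - 1*502 = -27/28 - 1*502 = -27/28 - 502 = -14083/28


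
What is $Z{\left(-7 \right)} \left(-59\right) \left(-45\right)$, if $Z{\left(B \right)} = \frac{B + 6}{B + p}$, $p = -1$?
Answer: $\frac{2655}{8} \approx 331.88$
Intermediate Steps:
$Z{\left(B \right)} = \frac{6 + B}{-1 + B}$ ($Z{\left(B \right)} = \frac{B + 6}{B - 1} = \frac{6 + B}{-1 + B}$)
$Z{\left(-7 \right)} \left(-59\right) \left(-45\right) = \frac{6 - 7}{-1 - 7} \left(-59\right) \left(-45\right) = \frac{1}{-8} \left(-1\right) \left(-59\right) \left(-45\right) = \left(- \frac{1}{8}\right) \left(-1\right) \left(-59\right) \left(-45\right) = \frac{1}{8} \left(-59\right) \left(-45\right) = \left(- \frac{59}{8}\right) \left(-45\right) = \frac{2655}{8}$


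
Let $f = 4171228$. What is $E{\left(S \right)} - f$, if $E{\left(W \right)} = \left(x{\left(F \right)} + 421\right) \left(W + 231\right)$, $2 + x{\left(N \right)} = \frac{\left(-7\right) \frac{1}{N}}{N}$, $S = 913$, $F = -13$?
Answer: $- \frac{47995212}{13} \approx -3.6919 \cdot 10^{6}$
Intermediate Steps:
$x{\left(N \right)} = -2 - \frac{7}{N^{2}}$ ($x{\left(N \right)} = -2 + \frac{\left(-7\right) \frac{1}{N}}{N} = -2 - \frac{7}{N^{2}}$)
$E{\left(W \right)} = \frac{16355724}{169} + \frac{70804 W}{169}$ ($E{\left(W \right)} = \left(\left(-2 - \frac{7}{169}\right) + 421\right) \left(W + 231\right) = \left(\left(-2 - \frac{7}{169}\right) + 421\right) \left(231 + W\right) = \left(- \frac{345}{169} + 421\right) \left(231 + W\right) = \frac{70804 \left(231 + W\right)}{169} = \frac{16355724}{169} + \frac{70804 W}{169}$)
$E{\left(S \right)} - f = \left(\frac{16355724}{169} + \frac{70804}{169} \cdot 913\right) - 4171228 = \left(\frac{16355724}{169} + \frac{64644052}{169}\right) - 4171228 = \frac{6230752}{13} - 4171228 = - \frac{47995212}{13}$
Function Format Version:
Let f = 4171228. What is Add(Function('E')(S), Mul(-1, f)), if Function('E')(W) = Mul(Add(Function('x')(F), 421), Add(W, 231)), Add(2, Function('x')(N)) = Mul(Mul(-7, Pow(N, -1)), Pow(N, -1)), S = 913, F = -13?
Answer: Rational(-47995212, 13) ≈ -3.6919e+6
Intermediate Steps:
Function('x')(N) = Add(-2, Mul(-7, Pow(N, -2))) (Function('x')(N) = Add(-2, Mul(Mul(-7, Pow(N, -1)), Pow(N, -1))) = Add(-2, Mul(-7, Pow(N, -2))))
Function('E')(W) = Add(Rational(16355724, 169), Mul(Rational(70804, 169), W)) (Function('E')(W) = Mul(Add(Add(-2, Mul(-7, Pow(-13, -2))), 421), Add(W, 231)) = Mul(Add(Add(-2, Mul(-7, Rational(1, 169))), 421), Add(231, W)) = Mul(Add(Add(-2, Rational(-7, 169)), 421), Add(231, W)) = Mul(Add(Rational(-345, 169), 421), Add(231, W)) = Mul(Rational(70804, 169), Add(231, W)) = Add(Rational(16355724, 169), Mul(Rational(70804, 169), W)))
Add(Function('E')(S), Mul(-1, f)) = Add(Add(Rational(16355724, 169), Mul(Rational(70804, 169), 913)), Mul(-1, 4171228)) = Add(Add(Rational(16355724, 169), Rational(64644052, 169)), -4171228) = Add(Rational(6230752, 13), -4171228) = Rational(-47995212, 13)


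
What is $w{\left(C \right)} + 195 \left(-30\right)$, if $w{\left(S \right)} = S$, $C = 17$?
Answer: $-5833$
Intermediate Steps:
$w{\left(C \right)} + 195 \left(-30\right) = 17 + 195 \left(-30\right) = 17 - 5850 = -5833$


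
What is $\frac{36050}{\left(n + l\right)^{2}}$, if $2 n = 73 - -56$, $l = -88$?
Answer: $\frac{144200}{2209} \approx 65.278$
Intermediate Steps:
$n = \frac{129}{2}$ ($n = \frac{73 - -56}{2} = \frac{73 + 56}{2} = \frac{1}{2} \cdot 129 = \frac{129}{2} \approx 64.5$)
$\frac{36050}{\left(n + l\right)^{2}} = \frac{36050}{\left(\frac{129}{2} - 88\right)^{2}} = \frac{36050}{\left(- \frac{47}{2}\right)^{2}} = \frac{36050}{\frac{2209}{4}} = 36050 \cdot \frac{4}{2209} = \frac{144200}{2209}$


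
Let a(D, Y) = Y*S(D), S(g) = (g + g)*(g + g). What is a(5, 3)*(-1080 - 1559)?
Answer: -791700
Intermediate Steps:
S(g) = 4*g² (S(g) = (2*g)*(2*g) = 4*g²)
a(D, Y) = 4*Y*D² (a(D, Y) = Y*(4*D²) = 4*Y*D²)
a(5, 3)*(-1080 - 1559) = (4*3*5²)*(-1080 - 1559) = (4*3*25)*(-2639) = 300*(-2639) = -791700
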